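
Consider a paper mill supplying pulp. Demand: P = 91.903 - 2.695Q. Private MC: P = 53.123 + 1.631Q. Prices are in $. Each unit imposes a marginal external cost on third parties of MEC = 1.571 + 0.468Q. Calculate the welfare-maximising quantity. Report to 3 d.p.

Q* = 7.762

Social marginal cost = private MC + MEC = 54.694 + 2.099Q.
Set SMC = demand: 54.694 + 2.099Q = 91.903 - 2.695Q → Q* = 7.7616.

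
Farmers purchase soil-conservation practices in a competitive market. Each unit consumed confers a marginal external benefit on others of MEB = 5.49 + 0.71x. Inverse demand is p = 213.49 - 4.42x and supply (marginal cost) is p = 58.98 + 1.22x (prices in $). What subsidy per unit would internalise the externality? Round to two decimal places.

subsidy = $28.53 per unit

Social marginal benefit = demand + MEB = 218.98 - 3.71x.
Set SMB = MC: 218.98 - 3.71x = 58.98 + 1.22x → x* = 32.4544.
The Pigouvian subsidy equals MEB at x*: 5.49 + 0.71×32.4544 = 28.5326.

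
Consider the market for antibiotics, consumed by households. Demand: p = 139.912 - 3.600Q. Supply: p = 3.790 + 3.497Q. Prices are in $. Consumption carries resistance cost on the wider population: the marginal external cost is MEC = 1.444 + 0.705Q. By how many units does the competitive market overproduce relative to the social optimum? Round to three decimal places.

1.918 units

Market equilibrium (private): 3.790 + 3.497Q = 139.912 - 3.600Q → Q_m = 19.1802.
Social marginal benefit = demand − MEC = 138.468 - 4.305Q.
Set SMB = MC: 138.468 - 4.305Q = 3.790 + 3.497Q → Q* = 17.2620.
Gap = |19.1802 − 17.2620| = 1.9182.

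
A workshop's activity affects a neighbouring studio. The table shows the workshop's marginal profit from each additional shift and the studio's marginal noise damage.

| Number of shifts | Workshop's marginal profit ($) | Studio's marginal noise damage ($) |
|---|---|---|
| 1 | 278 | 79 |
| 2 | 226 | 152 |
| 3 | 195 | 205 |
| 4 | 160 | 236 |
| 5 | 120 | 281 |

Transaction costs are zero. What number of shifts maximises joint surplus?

Bargaining reaches the level where marginal profit last exceeds marginal noise damage.
That holds through level 2 (226 ≥ 152) but not at 3 (195 < 205).

2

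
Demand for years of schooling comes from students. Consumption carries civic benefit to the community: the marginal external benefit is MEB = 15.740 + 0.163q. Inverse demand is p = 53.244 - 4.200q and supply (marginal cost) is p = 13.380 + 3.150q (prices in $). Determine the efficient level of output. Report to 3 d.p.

q* = 7.737

Social marginal benefit = demand + MEB = 68.984 - 4.037q.
Set SMB = MC: 68.984 - 4.037q = 13.380 + 3.150q → q* = 7.7367.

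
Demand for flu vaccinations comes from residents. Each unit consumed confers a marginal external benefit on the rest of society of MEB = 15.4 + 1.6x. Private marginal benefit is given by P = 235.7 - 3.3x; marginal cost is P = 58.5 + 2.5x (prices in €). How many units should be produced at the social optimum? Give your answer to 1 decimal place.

Social marginal benefit = demand + MEB = 251.1 - 1.7x.
Set SMB = MC: 251.1 - 1.7x = 58.5 + 2.5x → x* = 45.8571.

x* = 45.9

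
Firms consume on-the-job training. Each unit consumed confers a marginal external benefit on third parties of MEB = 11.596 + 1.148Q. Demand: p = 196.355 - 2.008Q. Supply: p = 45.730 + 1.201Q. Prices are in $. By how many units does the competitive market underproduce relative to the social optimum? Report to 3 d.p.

Market equilibrium (private): 45.730 + 1.201Q = 196.355 - 2.008Q → Q_m = 46.9383.
Social marginal benefit = demand + MEB = 207.951 - 0.860Q.
Set SMB = MC: 207.951 - 0.860Q = 45.730 + 1.201Q → Q* = 78.7098.
Gap = |46.9383 − 78.7098| = 31.7715.

31.772 units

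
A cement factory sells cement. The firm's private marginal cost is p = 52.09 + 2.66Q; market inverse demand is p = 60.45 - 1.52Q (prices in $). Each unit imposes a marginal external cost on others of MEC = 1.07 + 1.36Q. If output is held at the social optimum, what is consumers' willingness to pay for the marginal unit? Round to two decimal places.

P = $58.45

Social marginal cost = private MC + MEC = 53.16 + 4.02Q.
Set SMC = demand: 53.16 + 4.02Q = 60.45 - 1.52Q → Q* = 1.3159.
Consumer price on the demand curve at Q*: 60.45 − 1.52×1.3159 = 58.4498.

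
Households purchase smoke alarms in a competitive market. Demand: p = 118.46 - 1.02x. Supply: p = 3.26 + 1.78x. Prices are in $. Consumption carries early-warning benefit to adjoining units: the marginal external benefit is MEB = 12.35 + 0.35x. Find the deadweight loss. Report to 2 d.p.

DWL = $146.03

Market equilibrium (private): 3.26 + 1.78x = 118.46 - 1.02x → x_m = 41.1429.
Social marginal benefit = demand + MEB = 130.81 - 0.67x.
Set SMB = MC: 130.81 - 0.67x = 3.26 + 1.78x → x* = 52.0612.
The loss is the area between SMB and MC from x* to x_m; with linear curves that's a triangle of height MEB(x_m).
DWL = ½ × 10.9183 × 26.7500 = 146.0323.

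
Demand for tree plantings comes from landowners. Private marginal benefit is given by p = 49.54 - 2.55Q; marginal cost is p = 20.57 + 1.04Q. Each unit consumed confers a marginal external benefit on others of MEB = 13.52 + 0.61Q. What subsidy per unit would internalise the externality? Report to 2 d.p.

subsidy = 22.22 per unit

Social marginal benefit = demand + MEB = 63.06 - 1.94Q.
Set SMB = MC: 63.06 - 1.94Q = 20.57 + 1.04Q → Q* = 14.2584.
The Pigouvian subsidy equals MEB at Q*: 13.52 + 0.61×14.2584 = 22.2176.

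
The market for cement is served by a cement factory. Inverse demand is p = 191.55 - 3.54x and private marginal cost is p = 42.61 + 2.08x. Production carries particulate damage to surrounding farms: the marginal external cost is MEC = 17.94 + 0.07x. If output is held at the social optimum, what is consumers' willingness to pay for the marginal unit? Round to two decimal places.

Social marginal cost = private MC + MEC = 60.55 + 2.15x.
Set SMC = demand: 60.55 + 2.15x = 191.55 - 3.54x → x* = 23.0228.
Consumer price on the demand curve at x*: 191.55 − 3.54×23.0228 = 110.0493.

P = 110.05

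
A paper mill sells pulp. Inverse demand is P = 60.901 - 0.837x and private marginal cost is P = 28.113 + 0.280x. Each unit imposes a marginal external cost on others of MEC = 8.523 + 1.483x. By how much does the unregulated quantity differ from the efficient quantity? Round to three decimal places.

20.021 units

Market equilibrium (private): 28.113 + 0.280x = 60.901 - 0.837x → x_m = 29.3536.
Social marginal cost = private MC + MEC = 36.636 + 1.763x.
Set SMC = demand: 36.636 + 1.763x = 60.901 - 0.837x → x* = 9.3327.
Gap = |29.3536 − 9.3327| = 20.0209.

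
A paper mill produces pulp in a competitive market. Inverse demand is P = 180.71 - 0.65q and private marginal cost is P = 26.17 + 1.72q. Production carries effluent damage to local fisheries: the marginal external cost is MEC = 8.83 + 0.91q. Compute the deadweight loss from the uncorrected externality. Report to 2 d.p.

Market equilibrium (private): 26.17 + 1.72q = 180.71 - 0.65q → q_m = 65.2068.
Social marginal cost = private MC + MEC = 35.00 + 2.63q.
Set SMC = demand: 35.00 + 2.63q = 180.71 - 0.65q → q* = 44.4238.
Height of the DWL triangle at q_m is SMC(q_m) − demand(q_m) = MEC(q_m) = 68.1681.
DWL = ½ × 20.7830 × 68.1681 = 708.3688.

DWL = 708.37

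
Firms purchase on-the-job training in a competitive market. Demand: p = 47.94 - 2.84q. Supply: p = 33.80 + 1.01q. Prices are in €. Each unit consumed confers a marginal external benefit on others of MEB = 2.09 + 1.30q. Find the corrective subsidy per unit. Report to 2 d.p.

Social marginal benefit = demand + MEB = 50.03 - 1.54q.
Set SMB = MC: 50.03 - 1.54q = 33.80 + 1.01q → q* = 6.3647.
The Pigouvian subsidy equals MEB at q*: 2.09 + 1.30×6.3647 = 10.3641.

subsidy = €10.36 per unit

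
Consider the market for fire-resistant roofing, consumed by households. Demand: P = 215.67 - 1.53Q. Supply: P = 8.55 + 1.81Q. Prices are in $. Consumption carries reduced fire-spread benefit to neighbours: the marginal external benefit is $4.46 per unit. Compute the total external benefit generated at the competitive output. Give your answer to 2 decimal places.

Market equilibrium (private): 8.55 + 1.81Q = 215.67 - 1.53Q → Q_m = 62.0120.
Total external benefit = MEB × Q_m = 4.46 × 62.0120 = 276.5735.

$276.57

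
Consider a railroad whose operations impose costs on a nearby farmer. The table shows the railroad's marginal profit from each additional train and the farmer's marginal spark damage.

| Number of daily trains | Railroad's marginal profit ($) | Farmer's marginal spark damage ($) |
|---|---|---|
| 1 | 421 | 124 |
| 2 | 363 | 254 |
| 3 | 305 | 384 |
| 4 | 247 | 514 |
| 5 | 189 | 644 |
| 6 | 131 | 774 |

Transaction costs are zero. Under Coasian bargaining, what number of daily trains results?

Bargaining reaches the level where marginal profit last exceeds marginal spark damage.
That holds through level 2 (363 ≥ 254) but not at 3 (305 < 384).

2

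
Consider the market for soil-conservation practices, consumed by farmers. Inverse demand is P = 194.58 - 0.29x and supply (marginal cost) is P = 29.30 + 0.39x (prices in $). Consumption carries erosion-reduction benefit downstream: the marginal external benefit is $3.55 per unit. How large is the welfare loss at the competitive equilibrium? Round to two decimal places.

DWL = $9.27

Market equilibrium (private): 29.30 + 0.39x = 194.58 - 0.29x → x_m = 243.0588.
Social marginal benefit = demand + MEB = 198.13 - 0.29x.
Set SMB = MC: 198.13 - 0.29x = 29.30 + 0.39x → x* = 248.2794.
The loss is the area between SMB and MC from x* to x_m; with linear curves that's a triangle of height MEB(x_m).
DWL = ½ × 5.2206 × 3.5500 = 9.2666.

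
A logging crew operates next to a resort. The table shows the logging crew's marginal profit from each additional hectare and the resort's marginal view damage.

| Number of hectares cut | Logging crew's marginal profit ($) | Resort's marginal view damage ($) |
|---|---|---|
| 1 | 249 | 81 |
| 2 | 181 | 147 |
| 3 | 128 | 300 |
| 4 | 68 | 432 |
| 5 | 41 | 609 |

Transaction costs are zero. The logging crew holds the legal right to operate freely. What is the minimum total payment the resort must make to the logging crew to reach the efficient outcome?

$237

Left alone the logging crew would choose level 5 (marginal profit stays positive).
Efficient level: k* = 2 (marginal profit ≥ marginal view damage through 2).
The resort must at least cover the logging crew's forgone profit from cutting 5→2: 128 + 68 + 41 = 237.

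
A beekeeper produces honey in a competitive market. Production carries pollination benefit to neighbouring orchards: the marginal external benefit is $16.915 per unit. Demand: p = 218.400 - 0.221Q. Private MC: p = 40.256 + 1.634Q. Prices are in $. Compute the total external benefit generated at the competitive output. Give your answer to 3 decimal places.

$1624.424

Market equilibrium (private): 40.256 + 1.634Q = 218.400 - 0.221Q → Q_m = 96.0345.
Total external benefit = MEB × Q_m = 16.915 × 96.0345 = 1624.4236.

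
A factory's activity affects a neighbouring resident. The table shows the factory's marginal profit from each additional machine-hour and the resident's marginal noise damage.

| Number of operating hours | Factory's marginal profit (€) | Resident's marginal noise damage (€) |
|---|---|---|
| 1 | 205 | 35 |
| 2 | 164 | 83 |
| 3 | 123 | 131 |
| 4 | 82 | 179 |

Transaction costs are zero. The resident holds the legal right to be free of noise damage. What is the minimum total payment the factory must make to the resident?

Efficient level: marginal profit ≥ marginal noise damage through level 2, so k* = 2.
With the resident holding the right, the factory must at least compensate total damage at k*: 35 + 83 = 118.

€118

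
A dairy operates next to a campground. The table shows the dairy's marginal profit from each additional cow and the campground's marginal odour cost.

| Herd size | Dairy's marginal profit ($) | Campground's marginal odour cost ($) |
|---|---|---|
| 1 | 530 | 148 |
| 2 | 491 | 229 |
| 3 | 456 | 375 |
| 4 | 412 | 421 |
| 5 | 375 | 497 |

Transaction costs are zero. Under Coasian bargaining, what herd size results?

3

Bargaining reaches the level where marginal profit last exceeds marginal odour cost.
That holds through level 3 (456 ≥ 375) but not at 4 (412 < 421).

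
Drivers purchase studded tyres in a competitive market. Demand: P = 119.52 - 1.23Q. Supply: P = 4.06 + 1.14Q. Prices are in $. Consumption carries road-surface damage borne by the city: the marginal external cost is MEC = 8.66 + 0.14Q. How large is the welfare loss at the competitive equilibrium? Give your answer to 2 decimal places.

DWL = $47.74

Market equilibrium (private): 4.06 + 1.14Q = 119.52 - 1.23Q → Q_m = 48.7173.
Social marginal benefit = demand − MEC = 110.86 - 1.37Q.
Set SMB = MC: 110.86 - 1.37Q = 4.06 + 1.14Q → Q* = 42.5498.
Height of the DWL triangle at Q_m is MC(Q_m) − SMB(Q_m) = MEC(Q_m) = 15.4804.
DWL = ½ × 6.1675 × 15.4804 = 47.7377.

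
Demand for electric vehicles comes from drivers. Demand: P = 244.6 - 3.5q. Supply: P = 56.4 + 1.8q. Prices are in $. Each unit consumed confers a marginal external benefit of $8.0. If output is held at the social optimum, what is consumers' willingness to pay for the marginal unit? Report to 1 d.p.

Social marginal benefit = demand + MEB = 252.6 - 3.5q.
Set SMB = MC: 252.6 - 3.5q = 56.4 + 1.8q → q* = 37.0189.
Consumer price on the demand curve at q*: 244.6 − 3.5×37.0189 = 115.0339.

P = $115.0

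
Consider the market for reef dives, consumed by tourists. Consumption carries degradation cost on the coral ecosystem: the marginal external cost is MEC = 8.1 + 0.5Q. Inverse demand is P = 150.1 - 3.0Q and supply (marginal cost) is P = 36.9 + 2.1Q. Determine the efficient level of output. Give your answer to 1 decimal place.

Social marginal benefit = demand − MEC = 142.0 - 3.5Q.
Set SMB = MC: 142.0 - 3.5Q = 36.9 + 2.1Q → Q* = 18.7679.

Q* = 18.8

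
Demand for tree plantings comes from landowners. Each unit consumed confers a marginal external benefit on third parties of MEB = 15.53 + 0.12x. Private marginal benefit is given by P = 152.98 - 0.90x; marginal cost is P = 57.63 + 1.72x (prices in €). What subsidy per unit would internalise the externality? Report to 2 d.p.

Social marginal benefit = demand + MEB = 168.51 - 0.78x.
Set SMB = MC: 168.51 - 0.78x = 57.63 + 1.72x → x* = 44.3520.
The Pigouvian subsidy equals MEB at x*: 15.53 + 0.12×44.3520 = 20.8522.

subsidy = €20.85 per unit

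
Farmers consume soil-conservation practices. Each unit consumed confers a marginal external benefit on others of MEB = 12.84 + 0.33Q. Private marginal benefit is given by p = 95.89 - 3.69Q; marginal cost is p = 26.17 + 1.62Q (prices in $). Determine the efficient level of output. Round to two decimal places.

Q* = 16.58

Social marginal benefit = demand + MEB = 108.73 - 3.36Q.
Set SMB = MC: 108.73 - 3.36Q = 26.17 + 1.62Q → Q* = 16.5783.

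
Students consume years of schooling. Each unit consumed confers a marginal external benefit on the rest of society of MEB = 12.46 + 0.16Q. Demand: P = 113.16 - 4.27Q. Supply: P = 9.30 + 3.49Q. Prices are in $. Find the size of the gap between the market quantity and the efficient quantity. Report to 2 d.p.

1.92 units

Market equilibrium (private): 9.30 + 3.49Q = 113.16 - 4.27Q → Q_m = 13.3840.
Social marginal benefit = demand + MEB = 125.62 - 4.11Q.
Set SMB = MC: 125.62 - 4.11Q = 9.30 + 3.49Q → Q* = 15.3053.
Gap = |13.3840 − 15.3053| = 1.9213.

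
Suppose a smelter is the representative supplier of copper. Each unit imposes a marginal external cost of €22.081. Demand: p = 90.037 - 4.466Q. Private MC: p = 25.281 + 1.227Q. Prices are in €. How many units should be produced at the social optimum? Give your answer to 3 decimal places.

Social marginal cost = private MC + MEC = 47.362 + 1.227Q.
Set SMC = demand: 47.362 + 1.227Q = 90.037 - 4.466Q → Q* = 7.4960.

Q* = 7.496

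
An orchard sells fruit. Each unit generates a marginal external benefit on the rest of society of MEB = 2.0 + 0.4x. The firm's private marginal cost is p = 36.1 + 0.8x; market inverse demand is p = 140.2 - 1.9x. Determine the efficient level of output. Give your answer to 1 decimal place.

x* = 46.1

Social marginal cost = private MC − MEB = 34.1 + 0.4x.
Set SMC = demand: 34.1 + 0.4x = 140.2 - 1.9x → x* = 46.1304.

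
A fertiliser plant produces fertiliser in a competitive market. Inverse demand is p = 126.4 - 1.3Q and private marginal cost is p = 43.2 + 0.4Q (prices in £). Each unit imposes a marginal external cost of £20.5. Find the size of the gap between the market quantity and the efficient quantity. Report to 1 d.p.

Market equilibrium (private): 43.2 + 0.4Q = 126.4 - 1.3Q → Q_m = 48.9412.
Social marginal cost = private MC + MEC = 63.7 + 0.4Q.
Set SMC = demand: 63.7 + 0.4Q = 126.4 - 1.3Q → Q* = 36.8824.
Gap = |48.9412 − 36.8824| = 12.0588.

12.1 units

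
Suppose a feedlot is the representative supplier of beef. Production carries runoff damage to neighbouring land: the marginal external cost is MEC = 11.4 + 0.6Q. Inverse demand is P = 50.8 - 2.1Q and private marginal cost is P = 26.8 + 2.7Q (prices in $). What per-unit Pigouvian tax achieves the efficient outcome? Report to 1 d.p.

tax = $12.8 per unit

Social marginal cost = private MC + MEC = 38.2 + 3.3Q.
Set SMC = demand: 38.2 + 3.3Q = 50.8 - 2.1Q → Q* = 2.3333.
The Pigouvian tax equals MEC at Q*: 11.4 + 0.6×2.3333 = 12.8000.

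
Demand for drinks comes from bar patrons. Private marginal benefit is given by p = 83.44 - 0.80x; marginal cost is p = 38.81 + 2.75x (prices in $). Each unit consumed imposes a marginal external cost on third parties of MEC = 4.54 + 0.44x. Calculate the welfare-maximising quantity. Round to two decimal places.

x* = 10.05

Social marginal benefit = demand − MEC = 78.90 - 1.24x.
Set SMB = MC: 78.90 - 1.24x = 38.81 + 2.75x → x* = 10.0476.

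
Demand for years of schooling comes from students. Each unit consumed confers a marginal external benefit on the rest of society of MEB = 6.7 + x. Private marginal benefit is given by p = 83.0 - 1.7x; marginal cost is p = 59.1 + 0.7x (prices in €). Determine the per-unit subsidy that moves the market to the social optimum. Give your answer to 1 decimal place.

subsidy = €28.6 per unit

Social marginal benefit = demand + MEB = 89.7 - 0.7x.
Set SMB = MC: 89.7 - 0.7x = 59.1 + 0.7x → x* = 21.8571.
The Pigouvian subsidy equals MEB at x*: 6.7 + 1.0×21.8571 = 28.5571.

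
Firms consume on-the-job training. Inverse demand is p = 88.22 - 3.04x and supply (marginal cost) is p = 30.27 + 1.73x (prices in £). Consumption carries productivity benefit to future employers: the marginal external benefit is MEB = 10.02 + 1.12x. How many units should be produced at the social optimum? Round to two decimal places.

Social marginal benefit = demand + MEB = 98.24 - 1.92x.
Set SMB = MC: 98.24 - 1.92x = 30.27 + 1.73x → x* = 18.6219.

x* = 18.62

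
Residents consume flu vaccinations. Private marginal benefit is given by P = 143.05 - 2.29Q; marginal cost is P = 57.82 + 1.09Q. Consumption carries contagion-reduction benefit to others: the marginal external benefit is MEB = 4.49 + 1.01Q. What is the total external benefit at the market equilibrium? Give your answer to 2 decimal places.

434.32

Market equilibrium (private): 57.82 + 1.09Q = 143.05 - 2.29Q → Q_m = 25.2160.
Total external benefit = ∫₀^{Q_m} (4.49 + 1.01Q) dQ = 4.49×25.2160 + ½×1.01×25.2160² = 434.3224.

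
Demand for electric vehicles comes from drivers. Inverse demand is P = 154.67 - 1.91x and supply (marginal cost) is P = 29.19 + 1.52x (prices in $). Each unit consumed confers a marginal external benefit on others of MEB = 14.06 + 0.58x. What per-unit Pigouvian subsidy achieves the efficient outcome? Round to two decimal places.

Social marginal benefit = demand + MEB = 168.73 - 1.33x.
Set SMB = MC: 168.73 - 1.33x = 29.19 + 1.52x → x* = 48.9614.
The Pigouvian subsidy equals MEB at x*: 14.06 + 0.58×48.9614 = 42.4576.

subsidy = $42.46 per unit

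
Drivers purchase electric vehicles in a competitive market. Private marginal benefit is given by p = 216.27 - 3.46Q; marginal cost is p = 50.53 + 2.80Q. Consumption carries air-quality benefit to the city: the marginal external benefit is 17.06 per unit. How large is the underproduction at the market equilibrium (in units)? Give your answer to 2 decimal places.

2.73 units

Market equilibrium (private): 50.53 + 2.80Q = 216.27 - 3.46Q → Q_m = 26.4760.
Social marginal benefit = demand + MEB = 233.33 - 3.46Q.
Set SMB = MC: 233.33 - 3.46Q = 50.53 + 2.80Q → Q* = 29.2013.
Gap = |26.4760 − 29.2013| = 2.7253.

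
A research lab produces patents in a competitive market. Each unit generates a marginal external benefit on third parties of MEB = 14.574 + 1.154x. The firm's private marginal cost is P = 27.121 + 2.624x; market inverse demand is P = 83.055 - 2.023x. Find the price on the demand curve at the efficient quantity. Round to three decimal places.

P = 42.220

Social marginal cost = private MC − MEB = 12.547 + 1.470x.
Set SMC = demand: 12.547 + 1.470x = 83.055 - 2.023x → x* = 20.1855.
Consumer price on the demand curve at x*: 83.055 − 2.023×20.1855 = 42.2197.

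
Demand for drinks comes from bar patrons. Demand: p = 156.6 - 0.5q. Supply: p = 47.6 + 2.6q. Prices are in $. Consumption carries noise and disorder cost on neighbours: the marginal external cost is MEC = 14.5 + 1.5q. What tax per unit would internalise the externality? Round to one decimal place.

Social marginal benefit = demand − MEC = 142.1 - 2.0q.
Set SMB = MC: 142.1 - 2.0q = 47.6 + 2.6q → q* = 20.5435.
The Pigouvian tax equals MEC at q*: 14.5 + 1.5×20.5435 = 45.3153.

tax = $45.3 per unit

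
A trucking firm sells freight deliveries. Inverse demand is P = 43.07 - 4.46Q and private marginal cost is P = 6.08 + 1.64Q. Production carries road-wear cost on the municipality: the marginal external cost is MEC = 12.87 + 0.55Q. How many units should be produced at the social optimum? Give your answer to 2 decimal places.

Q* = 3.63

Social marginal cost = private MC + MEC = 18.95 + 2.19Q.
Set SMC = demand: 18.95 + 2.19Q = 43.07 - 4.46Q → Q* = 3.6271.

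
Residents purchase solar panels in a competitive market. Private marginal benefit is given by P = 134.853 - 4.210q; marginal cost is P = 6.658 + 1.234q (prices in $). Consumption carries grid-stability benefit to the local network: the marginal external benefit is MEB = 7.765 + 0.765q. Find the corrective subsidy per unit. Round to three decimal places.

subsidy = $29.994 per unit

Social marginal benefit = demand + MEB = 142.618 - 3.445q.
Set SMB = MC: 142.618 - 3.445q = 6.658 + 1.234q → q* = 29.0575.
The Pigouvian subsidy equals MEB at q*: 7.765 + 0.765×29.0575 = 29.9940.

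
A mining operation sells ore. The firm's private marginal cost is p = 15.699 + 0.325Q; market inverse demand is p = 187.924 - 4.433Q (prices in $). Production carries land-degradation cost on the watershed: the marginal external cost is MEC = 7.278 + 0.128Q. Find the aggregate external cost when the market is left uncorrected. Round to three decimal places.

$347.295

Market equilibrium (private): 15.699 + 0.325Q = 187.924 - 4.433Q → Q_m = 36.1969.
Total external cost = ∫₀^{Q_m} (7.278 + 0.128Q) dQ = 7.278×36.1969 + ½×0.128×36.1969² = 347.2948.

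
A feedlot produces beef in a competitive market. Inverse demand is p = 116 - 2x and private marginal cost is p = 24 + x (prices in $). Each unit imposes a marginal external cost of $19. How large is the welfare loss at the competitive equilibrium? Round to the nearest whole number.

Market equilibrium (private): 24 + x = 116 - 2x → x_m = 30.6667.
Social marginal cost = private MC + MEC = 43 + x.
Set SMC = demand: 43 + x = 116 - 2x → x* = 24.3333.
Height of the DWL triangle at x_m is SMC(x_m) − demand(x_m) = MEC(x_m) = 19.0000.
DWL = ½ × 6.3334 × 19.0000 = 60.1673.

DWL = $60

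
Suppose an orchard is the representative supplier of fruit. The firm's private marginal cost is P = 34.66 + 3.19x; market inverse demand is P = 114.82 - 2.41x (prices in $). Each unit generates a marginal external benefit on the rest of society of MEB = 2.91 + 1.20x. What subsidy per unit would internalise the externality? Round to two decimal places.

subsidy = $25.57 per unit

Social marginal cost = private MC − MEB = 31.75 + 1.99x.
Set SMC = demand: 31.75 + 1.99x = 114.82 - 2.41x → x* = 18.8795.
The Pigouvian subsidy equals MEB at x*: 2.91 + 1.20×18.8795 = 25.5654.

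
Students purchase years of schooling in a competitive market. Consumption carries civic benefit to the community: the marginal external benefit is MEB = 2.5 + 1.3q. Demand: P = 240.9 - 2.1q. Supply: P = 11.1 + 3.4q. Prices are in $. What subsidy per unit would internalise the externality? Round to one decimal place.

Social marginal benefit = demand + MEB = 243.4 - 0.8q.
Set SMB = MC: 243.4 - 0.8q = 11.1 + 3.4q → q* = 55.3095.
The Pigouvian subsidy equals MEB at q*: 2.5 + 1.3×55.3095 = 74.4024.

subsidy = $74.4 per unit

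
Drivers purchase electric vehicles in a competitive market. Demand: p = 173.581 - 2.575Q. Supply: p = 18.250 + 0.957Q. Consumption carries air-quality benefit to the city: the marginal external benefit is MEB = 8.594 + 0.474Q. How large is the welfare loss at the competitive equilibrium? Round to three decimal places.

DWL = 141.709

Market equilibrium (private): 18.250 + 0.957Q = 173.581 - 2.575Q → Q_m = 43.9782.
Social marginal benefit = demand + MEB = 182.175 - 2.101Q.
Set SMB = MC: 182.175 - 2.101Q = 18.250 + 0.957Q → Q* = 53.6053.
The welfare-loss triangle has base |Q_m − Q*| and height MEB(Q_m) (the vertical gap between SMB and MC is zero at Q* and MEB at Q_m).
DWL = ½ × 9.6271 × 29.4397 = 141.7095.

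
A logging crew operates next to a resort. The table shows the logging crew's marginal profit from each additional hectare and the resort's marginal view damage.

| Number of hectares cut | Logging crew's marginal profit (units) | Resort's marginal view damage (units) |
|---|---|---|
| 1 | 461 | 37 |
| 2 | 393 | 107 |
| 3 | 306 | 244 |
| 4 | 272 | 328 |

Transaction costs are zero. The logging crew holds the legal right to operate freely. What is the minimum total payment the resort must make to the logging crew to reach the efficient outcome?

272

Left alone the logging crew would choose level 4 (marginal profit stays positive).
Efficient level: k* = 3 (marginal profit ≥ marginal view damage through 3).
The resort must at least cover the logging crew's forgone profit from cutting 4→3: 272 = 272.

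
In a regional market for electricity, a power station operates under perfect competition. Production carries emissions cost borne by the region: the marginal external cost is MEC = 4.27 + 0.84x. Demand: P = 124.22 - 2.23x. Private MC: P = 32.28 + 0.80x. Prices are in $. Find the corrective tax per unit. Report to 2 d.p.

Social marginal cost = private MC + MEC = 36.55 + 1.64x.
Set SMC = demand: 36.55 + 1.64x = 124.22 - 2.23x → x* = 22.6537.
The Pigouvian tax equals MEC at x*: 4.27 + 0.84×22.6537 = 23.2991.

tax = $23.30 per unit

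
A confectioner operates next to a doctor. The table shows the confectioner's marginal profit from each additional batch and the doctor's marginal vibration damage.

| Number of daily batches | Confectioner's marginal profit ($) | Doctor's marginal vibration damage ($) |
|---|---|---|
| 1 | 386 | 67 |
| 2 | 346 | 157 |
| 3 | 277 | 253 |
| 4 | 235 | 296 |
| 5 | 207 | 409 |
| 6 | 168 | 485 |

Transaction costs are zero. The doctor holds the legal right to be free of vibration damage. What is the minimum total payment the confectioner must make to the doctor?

$477

Efficient level: marginal profit ≥ marginal vibration damage through level 3, so k* = 3.
With the doctor holding the right, the confectioner must at least compensate total damage at k*: 67 + 157 + 253 = 477.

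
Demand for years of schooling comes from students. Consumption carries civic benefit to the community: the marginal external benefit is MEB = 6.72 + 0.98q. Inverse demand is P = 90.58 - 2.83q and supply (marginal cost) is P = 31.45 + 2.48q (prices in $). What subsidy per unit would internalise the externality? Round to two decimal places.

subsidy = $21.62 per unit

Social marginal benefit = demand + MEB = 97.30 - 1.85q.
Set SMB = MC: 97.30 - 1.85q = 31.45 + 2.48q → q* = 15.2079.
The Pigouvian subsidy equals MEB at q*: 6.72 + 0.98×15.2079 = 21.6237.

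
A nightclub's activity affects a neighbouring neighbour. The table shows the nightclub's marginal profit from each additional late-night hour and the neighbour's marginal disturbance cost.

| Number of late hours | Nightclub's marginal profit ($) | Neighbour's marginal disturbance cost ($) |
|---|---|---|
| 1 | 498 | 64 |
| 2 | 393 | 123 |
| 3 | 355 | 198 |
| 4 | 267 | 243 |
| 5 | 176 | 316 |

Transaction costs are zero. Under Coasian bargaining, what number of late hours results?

Bargaining reaches the level where marginal profit last exceeds marginal disturbance cost.
That holds through level 4 (267 ≥ 243) but not at 5 (176 < 316).

4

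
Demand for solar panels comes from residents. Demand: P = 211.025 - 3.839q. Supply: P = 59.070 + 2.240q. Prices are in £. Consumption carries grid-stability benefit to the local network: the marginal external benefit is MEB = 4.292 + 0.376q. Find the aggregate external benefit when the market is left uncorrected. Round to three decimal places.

Market equilibrium (private): 59.070 + 2.240q = 211.025 - 3.839q → q_m = 24.9967.
Total external benefit = ∫₀^{q_m} (4.292 + 0.376q) dq = 4.292×24.9967 + ½×0.376×24.9967² = 224.7548.

£224.755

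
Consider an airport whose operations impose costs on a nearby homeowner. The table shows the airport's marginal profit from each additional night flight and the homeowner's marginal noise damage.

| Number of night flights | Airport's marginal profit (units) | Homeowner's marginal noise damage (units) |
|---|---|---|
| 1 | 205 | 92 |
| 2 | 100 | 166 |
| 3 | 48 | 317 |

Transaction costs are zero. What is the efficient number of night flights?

Bargaining reaches the level where marginal profit last exceeds marginal noise damage.
That holds through level 1 (205 ≥ 92) but not at 2 (100 < 166).

1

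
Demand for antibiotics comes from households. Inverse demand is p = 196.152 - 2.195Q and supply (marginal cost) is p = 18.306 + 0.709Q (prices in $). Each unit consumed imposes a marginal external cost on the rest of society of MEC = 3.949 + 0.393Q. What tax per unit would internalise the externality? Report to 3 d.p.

tax = $24.677 per unit

Social marginal benefit = demand − MEC = 192.203 - 2.588Q.
Set SMB = MC: 192.203 - 2.588Q = 18.306 + 0.709Q → Q* = 52.7440.
The Pigouvian tax equals MEC at Q*: 3.949 + 0.393×52.7440 = 24.6774.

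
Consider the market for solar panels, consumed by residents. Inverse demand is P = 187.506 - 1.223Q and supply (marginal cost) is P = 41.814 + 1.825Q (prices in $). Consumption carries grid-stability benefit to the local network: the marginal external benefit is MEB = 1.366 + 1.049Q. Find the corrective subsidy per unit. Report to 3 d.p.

Social marginal benefit = demand + MEB = 188.872 - 0.174Q.
Set SMB = MC: 188.872 - 0.174Q = 41.814 + 1.825Q → Q* = 73.5658.
The Pigouvian subsidy equals MEB at Q*: 1.366 + 1.049×73.5658 = 78.5365.

subsidy = $78.537 per unit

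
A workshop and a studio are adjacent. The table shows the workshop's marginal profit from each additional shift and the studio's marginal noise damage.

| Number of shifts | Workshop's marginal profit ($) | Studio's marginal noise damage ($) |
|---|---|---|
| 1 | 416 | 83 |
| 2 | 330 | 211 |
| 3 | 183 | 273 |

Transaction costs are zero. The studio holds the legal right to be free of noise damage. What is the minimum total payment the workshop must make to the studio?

Efficient level: marginal profit ≥ marginal noise damage through level 2, so k* = 2.
With the studio holding the right, the workshop must at least compensate total damage at k*: 83 + 211 = 294.

$294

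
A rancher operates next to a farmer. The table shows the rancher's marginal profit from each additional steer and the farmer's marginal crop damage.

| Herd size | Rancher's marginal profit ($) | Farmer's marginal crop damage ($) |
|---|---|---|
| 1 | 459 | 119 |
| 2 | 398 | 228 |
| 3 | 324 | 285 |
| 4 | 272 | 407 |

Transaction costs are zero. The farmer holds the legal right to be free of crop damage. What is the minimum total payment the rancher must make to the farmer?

$632

Efficient level: marginal profit ≥ marginal crop damage through level 3, so k* = 3.
With the farmer holding the right, the rancher must at least compensate total damage at k*: 119 + 228 + 285 = 632.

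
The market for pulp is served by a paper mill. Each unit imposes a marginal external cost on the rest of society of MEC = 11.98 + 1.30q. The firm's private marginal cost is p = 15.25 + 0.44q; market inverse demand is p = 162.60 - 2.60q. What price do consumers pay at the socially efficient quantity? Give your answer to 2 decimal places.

Social marginal cost = private MC + MEC = 27.23 + 1.74q.
Set SMC = demand: 27.23 + 1.74q = 162.60 - 2.60q → q* = 31.1912.
Consumer price on the demand curve at q*: 162.60 − 2.60×31.1912 = 81.5029.

P = 81.50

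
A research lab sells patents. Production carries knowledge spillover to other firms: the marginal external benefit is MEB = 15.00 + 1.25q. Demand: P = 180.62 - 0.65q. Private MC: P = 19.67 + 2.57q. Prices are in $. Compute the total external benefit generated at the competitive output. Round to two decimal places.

$2311.30

Market equilibrium (private): 19.67 + 2.57q = 180.62 - 0.65q → q_m = 49.9845.
Total external benefit = ∫₀^{q_m} (15.00 + 1.25q) dq = 15.00×49.9845 + ½×1.25×49.9845² = 2311.2989.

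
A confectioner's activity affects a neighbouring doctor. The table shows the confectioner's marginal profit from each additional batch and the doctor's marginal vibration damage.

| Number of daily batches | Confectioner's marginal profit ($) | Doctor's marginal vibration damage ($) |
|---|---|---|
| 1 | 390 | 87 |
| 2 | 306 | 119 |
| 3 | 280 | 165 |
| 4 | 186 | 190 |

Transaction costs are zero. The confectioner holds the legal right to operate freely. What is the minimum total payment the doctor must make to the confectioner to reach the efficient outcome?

$186

Left alone the confectioner would choose level 4 (marginal profit stays positive).
Efficient level: k* = 3 (marginal profit ≥ marginal vibration damage through 3).
The doctor must at least cover the confectioner's forgone profit from cutting 4→3: 186 = 186.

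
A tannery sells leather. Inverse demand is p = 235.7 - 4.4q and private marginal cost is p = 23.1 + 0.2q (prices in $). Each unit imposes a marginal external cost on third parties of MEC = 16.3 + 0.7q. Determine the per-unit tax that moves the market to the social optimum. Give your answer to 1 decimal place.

Social marginal cost = private MC + MEC = 39.4 + 0.9q.
Set SMC = demand: 39.4 + 0.9q = 235.7 - 4.4q → q* = 37.0377.
The Pigouvian tax equals MEC at q*: 16.3 + 0.7×37.0377 = 42.2264.

tax = $42.2 per unit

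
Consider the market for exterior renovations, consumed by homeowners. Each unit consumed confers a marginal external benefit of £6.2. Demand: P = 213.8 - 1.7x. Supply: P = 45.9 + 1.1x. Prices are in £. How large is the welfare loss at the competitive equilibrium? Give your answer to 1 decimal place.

Market equilibrium (private): 45.9 + 1.1x = 213.8 - 1.7x → x_m = 59.9643.
Social marginal benefit = demand + MEB = 220.0 - 1.7x.
Set SMB = MC: 220.0 - 1.7x = 45.9 + 1.1x → x* = 62.1786.
The loss is the area between SMB and MC from x* to x_m; with linear curves that's a triangle of height MEB(x_m).
DWL = ½ × 2.2143 × 6.2000 = 6.8643.

DWL = £6.9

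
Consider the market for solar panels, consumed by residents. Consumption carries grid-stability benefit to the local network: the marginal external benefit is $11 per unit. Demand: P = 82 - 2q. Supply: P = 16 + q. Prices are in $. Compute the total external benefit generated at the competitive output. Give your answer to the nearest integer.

$242

Market equilibrium (private): 16 + q = 82 - 2q → q_m = 22.0000.
Total external benefit = MEB × q_m = 11 × 22.0000 = 242.0000.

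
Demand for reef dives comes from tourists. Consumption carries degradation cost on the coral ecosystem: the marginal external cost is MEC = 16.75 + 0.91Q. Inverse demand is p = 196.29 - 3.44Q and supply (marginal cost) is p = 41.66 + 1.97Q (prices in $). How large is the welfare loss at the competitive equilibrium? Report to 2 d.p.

DWL = $144.65

Market equilibrium (private): 41.66 + 1.97Q = 196.29 - 3.44Q → Q_m = 28.5823.
Social marginal benefit = demand − MEC = 179.54 - 4.35Q.
Set SMB = MC: 179.54 - 4.35Q = 41.66 + 1.97Q → Q* = 21.8165.
Height of the DWL triangle at Q_m is MC(Q_m) − SMB(Q_m) = MEC(Q_m) = 42.7599.
DWL = ½ × 6.7658 × 42.7599 = 144.6525.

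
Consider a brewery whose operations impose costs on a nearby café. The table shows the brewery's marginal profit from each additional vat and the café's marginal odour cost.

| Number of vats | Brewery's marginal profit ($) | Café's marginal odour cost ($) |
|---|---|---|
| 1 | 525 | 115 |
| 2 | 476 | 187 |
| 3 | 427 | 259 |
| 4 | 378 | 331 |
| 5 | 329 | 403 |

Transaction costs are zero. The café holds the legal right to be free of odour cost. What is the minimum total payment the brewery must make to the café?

Efficient level: marginal profit ≥ marginal odour cost through level 4, so k* = 4.
With the café holding the right, the brewery must at least compensate total damage at k*: 115 + 187 + 259 + 331 = 892.

$892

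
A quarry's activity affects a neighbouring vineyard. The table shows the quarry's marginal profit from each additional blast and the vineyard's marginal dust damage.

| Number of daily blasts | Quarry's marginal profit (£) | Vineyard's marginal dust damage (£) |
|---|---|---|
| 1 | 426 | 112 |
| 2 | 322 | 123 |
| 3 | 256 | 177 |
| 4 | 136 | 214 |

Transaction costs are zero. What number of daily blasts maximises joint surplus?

3

Bargaining reaches the level where marginal profit last exceeds marginal dust damage.
That holds through level 3 (256 ≥ 177) but not at 4 (136 < 214).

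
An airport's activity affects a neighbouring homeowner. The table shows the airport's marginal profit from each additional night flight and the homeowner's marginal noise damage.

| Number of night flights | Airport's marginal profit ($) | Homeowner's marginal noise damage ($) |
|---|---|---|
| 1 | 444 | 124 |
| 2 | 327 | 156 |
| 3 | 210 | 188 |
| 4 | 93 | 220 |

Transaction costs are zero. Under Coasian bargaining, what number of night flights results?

Bargaining reaches the level where marginal profit last exceeds marginal noise damage.
That holds through level 3 (210 ≥ 188) but not at 4 (93 < 220).

3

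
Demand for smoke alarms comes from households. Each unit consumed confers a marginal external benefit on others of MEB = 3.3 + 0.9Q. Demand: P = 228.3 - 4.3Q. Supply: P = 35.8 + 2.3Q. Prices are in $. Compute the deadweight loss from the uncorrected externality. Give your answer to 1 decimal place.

DWL = $76.6

Market equilibrium (private): 35.8 + 2.3Q = 228.3 - 4.3Q → Q_m = 29.1667.
Social marginal benefit = demand + MEB = 231.6 - 3.4Q.
Set SMB = MC: 231.6 - 3.4Q = 35.8 + 2.3Q → Q* = 34.3509.
The welfare-loss triangle has base |Q_m − Q*| and height MEB(Q_m) (the vertical gap between SMB and MC is zero at Q* and MEB at Q_m).
DWL = ½ × 5.1842 × 29.5500 = 76.5966.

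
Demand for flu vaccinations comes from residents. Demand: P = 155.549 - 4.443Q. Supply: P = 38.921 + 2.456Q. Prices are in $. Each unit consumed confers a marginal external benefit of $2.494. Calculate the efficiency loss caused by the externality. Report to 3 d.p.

DWL = $0.451

Market equilibrium (private): 38.921 + 2.456Q = 155.549 - 4.443Q → Q_m = 16.9051.
Social marginal benefit = demand + MEB = 158.043 - 4.443Q.
Set SMB = MC: 158.043 - 4.443Q = 38.921 + 2.456Q → Q* = 17.2666.
The welfare-loss triangle has base |Q_m − Q*| and height MEB(Q_m) (the vertical gap between SMB and MC is zero at Q* and MEB at Q_m).
DWL = ½ × 0.3615 × 2.4940 = 0.4508.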